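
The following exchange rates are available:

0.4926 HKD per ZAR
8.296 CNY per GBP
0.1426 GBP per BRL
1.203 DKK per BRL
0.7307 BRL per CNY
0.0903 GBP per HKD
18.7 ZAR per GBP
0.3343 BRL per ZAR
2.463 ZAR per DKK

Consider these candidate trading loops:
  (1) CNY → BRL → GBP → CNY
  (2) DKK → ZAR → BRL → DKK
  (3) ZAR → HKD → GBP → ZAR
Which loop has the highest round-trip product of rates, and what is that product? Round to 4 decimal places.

0.9905

(1) 0.7307 × 0.1426 × 8.296 = 0.86443
(2) 2.463 × 0.3343 × 1.203 = 0.99053
(3) 0.4926 × 0.0903 × 18.7 = 0.83181
Highest is cycle (2) at 0.9905 (≤1, no arbitrage).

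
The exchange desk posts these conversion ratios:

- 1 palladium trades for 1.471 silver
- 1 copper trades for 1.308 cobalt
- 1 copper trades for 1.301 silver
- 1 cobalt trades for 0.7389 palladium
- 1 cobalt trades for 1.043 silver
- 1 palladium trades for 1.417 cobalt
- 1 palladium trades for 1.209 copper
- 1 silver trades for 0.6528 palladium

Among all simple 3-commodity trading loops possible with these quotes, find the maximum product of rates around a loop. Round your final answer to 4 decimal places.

cobalt→palladium→copper→cobalt: 0.7389 × 1.209 × 1.308 = 1.16848
silver→palladium→copper→silver: 0.6528 × 1.209 × 1.301 = 1.02679
silver→palladium→cobalt→silver: 0.6528 × 1.417 × 1.043 = 0.96479
Maximum is cobalt→palladium→copper→cobalt at 1.1685; arbitrage exists.

1.1685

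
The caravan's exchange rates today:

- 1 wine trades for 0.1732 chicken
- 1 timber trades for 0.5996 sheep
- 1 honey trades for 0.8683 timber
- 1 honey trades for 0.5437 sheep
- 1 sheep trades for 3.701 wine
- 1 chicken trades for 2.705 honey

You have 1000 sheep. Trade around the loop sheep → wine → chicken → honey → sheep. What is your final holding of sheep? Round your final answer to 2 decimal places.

1000 sheep × 3.701 = 3701 wine
3701 wine × 0.1732 = 641.0132 chicken
641.0132 chicken × 2.705 = 1733.940706 honey
1733.940706 honey × 0.5437 = 942.7435618522 sheep

942.74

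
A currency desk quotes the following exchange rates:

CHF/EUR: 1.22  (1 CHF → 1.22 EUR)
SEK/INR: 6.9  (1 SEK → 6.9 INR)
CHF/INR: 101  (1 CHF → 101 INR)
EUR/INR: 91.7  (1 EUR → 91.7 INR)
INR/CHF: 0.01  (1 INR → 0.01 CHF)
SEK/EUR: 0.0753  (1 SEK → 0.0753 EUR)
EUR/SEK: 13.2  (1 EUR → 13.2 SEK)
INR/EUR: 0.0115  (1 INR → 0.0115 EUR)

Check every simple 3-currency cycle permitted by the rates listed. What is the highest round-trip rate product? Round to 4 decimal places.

1.1187

INR→CHF→EUR→INR: 0.01 × 1.22 × 91.7 = 1.11874
INR→EUR→SEK→INR: 0.0115 × 13.2 × 6.9 = 1.04742
Maximum is INR→CHF→EUR→INR at 1.1187; arbitrage exists.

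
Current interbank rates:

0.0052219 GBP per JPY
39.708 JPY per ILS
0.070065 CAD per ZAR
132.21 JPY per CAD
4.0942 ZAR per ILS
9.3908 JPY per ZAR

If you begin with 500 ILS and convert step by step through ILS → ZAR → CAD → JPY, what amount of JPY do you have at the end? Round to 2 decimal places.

500 ILS × 4.0942 = 2047.1 ZAR
2047.1 ZAR × 0.070065 = 143.4300615 CAD
143.4300615 CAD × 132.21 = 18962.888430915 JPY

18962.89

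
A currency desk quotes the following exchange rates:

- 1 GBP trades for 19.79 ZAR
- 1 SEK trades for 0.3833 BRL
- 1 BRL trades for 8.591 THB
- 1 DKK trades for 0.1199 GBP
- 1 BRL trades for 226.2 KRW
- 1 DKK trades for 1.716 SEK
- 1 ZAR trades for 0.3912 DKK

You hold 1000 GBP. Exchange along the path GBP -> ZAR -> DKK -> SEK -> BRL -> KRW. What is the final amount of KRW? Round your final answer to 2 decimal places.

1000 GBP × 19.79 = 19790 ZAR
19790 ZAR × 0.3912 = 7741.848 DKK
7741.848 DKK × 1.716 = 13285.011168 SEK
13285.011168 SEK × 0.3833 = 5092.1447806944 BRL
5092.1447806944 BRL × 226.2 = 1151843.14939307328 KRW

1151843.15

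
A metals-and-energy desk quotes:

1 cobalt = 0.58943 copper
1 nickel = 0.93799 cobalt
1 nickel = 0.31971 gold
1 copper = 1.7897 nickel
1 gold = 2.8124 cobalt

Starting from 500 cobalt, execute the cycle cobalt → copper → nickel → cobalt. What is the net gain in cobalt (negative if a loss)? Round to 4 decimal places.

500 cobalt × 0.58943 = 294.715 copper
294.715 copper × 1.7897 = 527.4514355 nickel
527.4514355 nickel × 0.93799 = 494.744171984645 cobalt
Net change: 494.744171984645 − 500 = -5.255828015355 cobalt

-5.2558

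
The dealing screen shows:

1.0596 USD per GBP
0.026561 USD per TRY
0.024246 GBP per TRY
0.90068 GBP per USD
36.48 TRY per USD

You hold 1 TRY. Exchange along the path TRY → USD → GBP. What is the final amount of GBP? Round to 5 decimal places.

1 TRY × 0.026561 = 0.026561 USD
0.026561 USD × 0.90068 = 0.02392296148 GBP

0.02392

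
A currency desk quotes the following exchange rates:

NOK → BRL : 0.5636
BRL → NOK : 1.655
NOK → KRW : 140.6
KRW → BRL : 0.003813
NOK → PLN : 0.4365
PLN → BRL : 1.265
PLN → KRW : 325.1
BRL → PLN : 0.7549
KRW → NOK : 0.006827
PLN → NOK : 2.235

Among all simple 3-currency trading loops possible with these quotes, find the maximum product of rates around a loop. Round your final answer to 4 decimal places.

0.9688

KRW→NOK→PLN→KRW: 0.006827 × 0.4365 × 325.1 = 0.96879
BRL→PLN→NOK→BRL: 0.7549 × 2.235 × 0.5636 = 0.95091
KRW→BRL→PLN→KRW: 0.003813 × 0.7549 × 325.1 = 0.93578
BRL→NOK→PLN→BRL: 1.655 × 0.4365 × 1.265 = 0.91385
KRW→BRL→NOK→KRW: 0.003813 × 1.655 × 140.6 = 0.88726
Maximum is KRW→NOK→PLN→KRW at 0.9688; no arbitrage — every cycle loses value.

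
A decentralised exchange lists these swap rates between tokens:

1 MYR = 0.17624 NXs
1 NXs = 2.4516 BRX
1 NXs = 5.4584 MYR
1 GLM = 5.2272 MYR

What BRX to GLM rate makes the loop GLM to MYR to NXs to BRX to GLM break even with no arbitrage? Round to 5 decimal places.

0.44277

Known legs of the cycle: 5.2272 × 0.17624 × 2.4516 = 2.2585162203648
For no arbitrage the full-cycle product must be 1, so the missing rate is 1 / 2.2585162203648 ≈ 0.4427686.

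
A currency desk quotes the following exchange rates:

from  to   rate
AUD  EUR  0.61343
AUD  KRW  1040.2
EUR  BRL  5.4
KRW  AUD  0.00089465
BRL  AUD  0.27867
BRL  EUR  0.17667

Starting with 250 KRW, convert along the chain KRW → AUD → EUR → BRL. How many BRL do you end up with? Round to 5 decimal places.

0.74089

250 KRW × 0.00089465 = 0.2236625 AUD
0.2236625 AUD × 0.61343 = 0.137201287375 EUR
0.137201287375 EUR × 5.4 = 0.740886951825 BRL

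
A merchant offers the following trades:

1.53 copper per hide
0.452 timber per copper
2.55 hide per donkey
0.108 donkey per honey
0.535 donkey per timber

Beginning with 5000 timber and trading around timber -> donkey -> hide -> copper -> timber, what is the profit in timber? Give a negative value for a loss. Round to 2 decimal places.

5000 timber × 0.535 = 2675 donkey
2675 donkey × 2.55 = 6821.25 hide
6821.25 hide × 1.53 = 10436.5125 copper
10436.5125 copper × 0.452 = 4717.30365 timber
Net change: 4717.30365 − 5000 = -282.69635 timber

-282.70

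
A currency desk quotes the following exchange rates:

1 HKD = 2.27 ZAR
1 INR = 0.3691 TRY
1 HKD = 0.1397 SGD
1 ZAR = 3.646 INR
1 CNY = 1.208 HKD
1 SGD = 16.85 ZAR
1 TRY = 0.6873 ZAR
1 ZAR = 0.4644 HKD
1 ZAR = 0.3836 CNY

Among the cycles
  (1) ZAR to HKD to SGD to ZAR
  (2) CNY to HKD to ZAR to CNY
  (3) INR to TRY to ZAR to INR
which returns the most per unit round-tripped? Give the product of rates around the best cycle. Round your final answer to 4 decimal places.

1.0932

(1) 0.4644 × 0.1397 × 16.85 = 1.09317
(2) 1.208 × 2.27 × 0.3836 = 1.05189
(3) 0.3691 × 0.6873 × 3.646 = 0.92493
Highest is cycle (1) at 1.0932 (>1, arbitrage).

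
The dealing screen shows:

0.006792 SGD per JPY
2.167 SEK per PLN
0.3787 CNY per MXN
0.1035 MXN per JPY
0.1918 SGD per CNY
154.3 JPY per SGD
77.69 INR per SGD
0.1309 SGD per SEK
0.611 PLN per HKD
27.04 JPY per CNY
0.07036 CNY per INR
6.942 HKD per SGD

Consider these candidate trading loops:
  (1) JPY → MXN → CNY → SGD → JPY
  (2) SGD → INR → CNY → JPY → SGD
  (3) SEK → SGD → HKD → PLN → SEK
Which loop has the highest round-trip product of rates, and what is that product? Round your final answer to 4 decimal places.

(1) 0.1035 × 0.3787 × 0.1918 × 154.3 = 1.15998
(2) 77.69 × 0.07036 × 27.04 × 0.006792 = 1.00391
(3) 0.1309 × 6.942 × 0.611 × 2.167 = 1.20316
Highest is cycle (3) at 1.2032 (>1, arbitrage).

1.2032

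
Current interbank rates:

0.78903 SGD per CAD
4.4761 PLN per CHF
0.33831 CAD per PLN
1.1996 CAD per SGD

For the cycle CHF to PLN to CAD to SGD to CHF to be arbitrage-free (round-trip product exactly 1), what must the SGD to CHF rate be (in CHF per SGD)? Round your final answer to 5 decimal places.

Known legs of the cycle: 4.4761 × 0.33831 × 0.78903 = 1.19483553878073
For no arbitrage the full-cycle product must be 1, so the missing rate is 1 / 1.19483553878073 ≈ 0.8369353.

0.83694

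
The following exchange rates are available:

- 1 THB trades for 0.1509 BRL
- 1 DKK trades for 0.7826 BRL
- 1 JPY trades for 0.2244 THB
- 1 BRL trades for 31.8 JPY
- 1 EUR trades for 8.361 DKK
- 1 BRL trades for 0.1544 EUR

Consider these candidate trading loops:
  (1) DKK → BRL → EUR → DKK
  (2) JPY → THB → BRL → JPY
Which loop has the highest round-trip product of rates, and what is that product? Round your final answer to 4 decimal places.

1.0768

(1) 0.7826 × 0.1544 × 8.361 = 1.01029
(2) 0.2244 × 0.1509 × 31.8 = 1.07681
Highest is cycle (2) at 1.0768 (>1, arbitrage).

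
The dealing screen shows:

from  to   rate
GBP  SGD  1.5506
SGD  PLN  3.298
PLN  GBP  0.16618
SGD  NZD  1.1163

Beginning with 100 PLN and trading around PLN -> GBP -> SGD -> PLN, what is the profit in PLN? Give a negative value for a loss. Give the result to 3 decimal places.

-15.018

100 PLN × 0.16618 = 16.618 GBP
16.618 GBP × 1.5506 = 25.7678708 SGD
25.7678708 SGD × 3.298 = 84.9824378984 PLN
Net change: 84.9824378984 − 100 = -15.0175621016 PLN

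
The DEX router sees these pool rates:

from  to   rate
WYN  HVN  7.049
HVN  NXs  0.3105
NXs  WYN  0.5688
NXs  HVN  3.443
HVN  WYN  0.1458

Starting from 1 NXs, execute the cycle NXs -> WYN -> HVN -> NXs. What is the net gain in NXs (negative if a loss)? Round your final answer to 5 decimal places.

0.24494

1 NXs × 0.5688 = 0.5688 WYN
0.5688 WYN × 7.049 = 4.0094712 HVN
4.0094712 HVN × 0.3105 = 1.2449408076 NXs
Net change: 1.2449408076 − 1 = 0.2449408076 NXs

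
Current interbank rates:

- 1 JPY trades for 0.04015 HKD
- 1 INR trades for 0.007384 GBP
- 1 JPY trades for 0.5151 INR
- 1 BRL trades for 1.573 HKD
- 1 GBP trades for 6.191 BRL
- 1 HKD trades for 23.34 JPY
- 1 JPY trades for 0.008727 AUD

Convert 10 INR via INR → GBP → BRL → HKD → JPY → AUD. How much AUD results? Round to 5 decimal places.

0.14647

10 INR × 0.007384 = 0.07384 GBP
0.07384 GBP × 6.191 = 0.45714344 BRL
0.45714344 BRL × 1.573 = 0.71908663112 HKD
0.71908663112 HKD × 23.34 = 16.7834819703408 JPY
16.7834819703408 JPY × 0.008727 = 0.1464694471551641616 AUD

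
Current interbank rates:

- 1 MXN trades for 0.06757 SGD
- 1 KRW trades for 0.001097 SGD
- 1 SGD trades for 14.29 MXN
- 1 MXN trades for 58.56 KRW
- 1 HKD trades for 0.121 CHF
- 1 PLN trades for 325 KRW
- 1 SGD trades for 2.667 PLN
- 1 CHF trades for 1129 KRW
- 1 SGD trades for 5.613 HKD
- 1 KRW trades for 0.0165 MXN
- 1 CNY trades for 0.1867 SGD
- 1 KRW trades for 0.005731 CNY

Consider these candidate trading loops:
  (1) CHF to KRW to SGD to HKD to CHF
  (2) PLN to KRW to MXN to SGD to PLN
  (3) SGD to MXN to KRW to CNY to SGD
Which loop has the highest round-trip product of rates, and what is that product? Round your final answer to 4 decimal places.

(1) 1129 × 0.001097 × 5.613 × 0.121 = 0.84116
(2) 325 × 0.0165 × 0.06757 × 2.667 = 0.96637
(3) 14.29 × 58.56 × 0.005731 × 0.1867 = 0.89538
Highest is cycle (2) at 0.9664 (≤1, no arbitrage).

0.9664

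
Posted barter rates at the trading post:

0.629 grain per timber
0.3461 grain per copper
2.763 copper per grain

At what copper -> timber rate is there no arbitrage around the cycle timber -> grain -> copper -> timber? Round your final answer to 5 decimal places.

0.57540

Known legs of the cycle: 0.629 × 2.763 = 1.737927
For no arbitrage the full-cycle product must be 1, so the missing rate is 1 / 1.737927 ≈ 0.5753982.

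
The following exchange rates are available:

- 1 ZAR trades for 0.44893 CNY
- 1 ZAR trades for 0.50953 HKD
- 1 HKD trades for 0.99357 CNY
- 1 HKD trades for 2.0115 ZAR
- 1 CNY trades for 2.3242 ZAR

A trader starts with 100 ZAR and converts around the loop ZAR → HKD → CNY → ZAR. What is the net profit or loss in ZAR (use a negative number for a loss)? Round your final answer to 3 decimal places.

17.663

100 ZAR × 0.50953 = 50.953 HKD
50.953 HKD × 0.99357 = 50.62537221 CNY
50.62537221 CNY × 2.3242 = 117.663490090482 ZAR
Net change: 117.663490090482 − 100 = 17.663490090482 ZAR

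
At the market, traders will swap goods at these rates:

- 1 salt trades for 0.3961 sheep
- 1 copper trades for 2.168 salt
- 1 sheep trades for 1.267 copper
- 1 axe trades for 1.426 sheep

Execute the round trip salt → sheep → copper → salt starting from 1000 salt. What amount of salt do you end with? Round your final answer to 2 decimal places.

1088.03

1000 salt × 0.3961 = 396.1 sheep
396.1 sheep × 1.267 = 501.8587 copper
501.8587 copper × 2.168 = 1088.0296616 salt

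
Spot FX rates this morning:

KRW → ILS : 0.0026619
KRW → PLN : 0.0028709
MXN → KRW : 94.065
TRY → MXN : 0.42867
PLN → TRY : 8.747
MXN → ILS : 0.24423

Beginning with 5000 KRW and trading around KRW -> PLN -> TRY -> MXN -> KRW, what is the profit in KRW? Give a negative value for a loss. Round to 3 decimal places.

62.888

5000 KRW × 0.0028709 = 14.3545 PLN
14.3545 PLN × 8.747 = 125.5588115 TRY
125.5588115 TRY × 0.42867 = 53.823295725705 MXN
53.823295725705 MXN × 94.065 = 5062.888312438440825 KRW
Net change: 5062.888312438440825 − 5000 = 62.888312438440825 KRW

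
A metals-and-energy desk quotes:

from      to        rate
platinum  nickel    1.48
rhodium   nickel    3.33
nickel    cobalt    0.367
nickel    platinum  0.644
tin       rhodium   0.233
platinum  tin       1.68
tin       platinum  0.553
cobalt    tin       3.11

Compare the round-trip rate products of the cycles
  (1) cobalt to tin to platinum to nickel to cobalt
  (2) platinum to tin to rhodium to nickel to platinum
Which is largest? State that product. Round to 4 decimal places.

0.9341

(1) 3.11 × 0.553 × 1.48 × 0.367 = 0.93414
(2) 1.68 × 0.233 × 3.33 × 0.644 = 0.83945
Highest is cycle (1) at 0.9341 (≤1, no arbitrage).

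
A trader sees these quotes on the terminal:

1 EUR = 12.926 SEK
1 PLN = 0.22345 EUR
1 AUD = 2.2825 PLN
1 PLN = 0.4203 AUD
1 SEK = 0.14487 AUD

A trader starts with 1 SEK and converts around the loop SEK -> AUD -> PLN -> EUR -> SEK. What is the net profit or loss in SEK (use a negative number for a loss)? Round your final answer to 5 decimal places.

-0.04493

1 SEK × 0.14487 = 0.14487 AUD
0.14487 AUD × 2.2825 = 0.330665775 PLN
0.330665775 PLN × 0.22345 = 0.07388726742375 EUR
0.07388726742375 EUR × 12.926 = 0.9550668187193925 SEK
Net change: 0.9550668187193925 − 1 = -0.0449331812806075 SEK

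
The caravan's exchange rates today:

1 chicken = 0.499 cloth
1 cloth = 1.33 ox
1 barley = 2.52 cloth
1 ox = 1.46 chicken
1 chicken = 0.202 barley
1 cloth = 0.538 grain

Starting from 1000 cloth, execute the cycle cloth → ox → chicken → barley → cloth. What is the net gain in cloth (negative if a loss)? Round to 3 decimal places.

1000 cloth × 1.33 = 1330 ox
1330 ox × 1.46 = 1941.8 chicken
1941.8 chicken × 0.202 = 392.2436 barley
392.2436 barley × 2.52 = 988.453872 cloth
Net change: 988.453872 − 1000 = -11.546128 cloth

-11.546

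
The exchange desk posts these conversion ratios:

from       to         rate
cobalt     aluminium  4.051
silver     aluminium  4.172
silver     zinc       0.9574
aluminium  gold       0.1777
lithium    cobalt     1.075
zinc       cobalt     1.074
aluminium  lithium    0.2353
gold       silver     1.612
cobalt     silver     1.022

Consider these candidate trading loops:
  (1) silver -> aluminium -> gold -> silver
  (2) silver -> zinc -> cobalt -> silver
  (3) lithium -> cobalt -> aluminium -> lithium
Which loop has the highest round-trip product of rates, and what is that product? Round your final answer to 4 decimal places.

(1) 4.172 × 0.1777 × 1.612 = 1.19508
(2) 0.9574 × 1.074 × 1.022 = 1.05087
(3) 1.075 × 4.051 × 0.2353 = 1.02469
Highest is cycle (1) at 1.1951 (>1, arbitrage).

1.1951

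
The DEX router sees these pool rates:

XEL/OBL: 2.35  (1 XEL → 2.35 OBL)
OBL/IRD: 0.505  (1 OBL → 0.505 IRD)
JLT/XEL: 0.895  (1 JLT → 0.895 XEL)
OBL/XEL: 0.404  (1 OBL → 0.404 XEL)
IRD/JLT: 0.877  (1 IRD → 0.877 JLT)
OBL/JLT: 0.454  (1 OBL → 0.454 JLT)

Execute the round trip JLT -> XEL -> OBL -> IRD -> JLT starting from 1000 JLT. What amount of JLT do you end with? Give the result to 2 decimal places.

1000 JLT × 0.895 = 895 XEL
895 XEL × 2.35 = 2103.25 OBL
2103.25 OBL × 0.505 = 1062.14125 IRD
1062.14125 IRD × 0.877 = 931.49787625 JLT

931.50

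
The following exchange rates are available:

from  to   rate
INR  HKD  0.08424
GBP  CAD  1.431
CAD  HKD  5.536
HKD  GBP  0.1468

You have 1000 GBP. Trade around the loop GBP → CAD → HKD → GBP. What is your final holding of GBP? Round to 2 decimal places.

1162.95

1000 GBP × 1.431 = 1431 CAD
1431 CAD × 5.536 = 7922.016 HKD
7922.016 HKD × 0.1468 = 1162.9519488 GBP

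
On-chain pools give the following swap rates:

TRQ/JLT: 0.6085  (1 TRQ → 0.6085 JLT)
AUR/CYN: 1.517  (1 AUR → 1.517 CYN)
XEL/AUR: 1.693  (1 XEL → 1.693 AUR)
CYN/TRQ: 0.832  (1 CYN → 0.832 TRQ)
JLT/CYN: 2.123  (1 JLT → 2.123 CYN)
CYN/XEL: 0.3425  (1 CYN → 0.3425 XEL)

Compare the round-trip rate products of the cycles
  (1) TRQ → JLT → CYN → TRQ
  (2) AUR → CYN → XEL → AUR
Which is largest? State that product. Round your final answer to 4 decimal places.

1.0748

(1) 0.6085 × 2.123 × 0.832 = 1.07482
(2) 1.517 × 0.3425 × 1.693 = 0.87964
Highest is cycle (1) at 1.0748 (>1, arbitrage).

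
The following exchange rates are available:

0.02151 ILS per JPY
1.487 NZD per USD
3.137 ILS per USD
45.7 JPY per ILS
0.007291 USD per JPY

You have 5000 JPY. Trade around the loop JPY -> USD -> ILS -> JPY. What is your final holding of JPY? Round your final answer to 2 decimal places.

5226.22

5000 JPY × 0.007291 = 36.455 USD
36.455 USD × 3.137 = 114.359335 ILS
114.359335 ILS × 45.7 = 5226.2216095 JPY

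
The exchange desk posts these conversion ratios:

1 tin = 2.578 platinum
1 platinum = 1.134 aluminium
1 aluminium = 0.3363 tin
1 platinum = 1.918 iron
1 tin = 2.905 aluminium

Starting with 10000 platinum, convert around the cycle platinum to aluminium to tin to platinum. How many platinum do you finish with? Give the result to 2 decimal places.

9831.57

10000 platinum × 1.134 = 11340 aluminium
11340 aluminium × 0.3363 = 3813.642 tin
3813.642 tin × 2.578 = 9831.569076 platinum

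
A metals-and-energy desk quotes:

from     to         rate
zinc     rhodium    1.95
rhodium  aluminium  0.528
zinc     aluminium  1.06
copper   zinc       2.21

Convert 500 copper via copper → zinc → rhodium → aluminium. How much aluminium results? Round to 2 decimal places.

500 copper × 2.21 = 1105 zinc
1105 zinc × 1.95 = 2154.75 rhodium
2154.75 rhodium × 0.528 = 1137.708 aluminium

1137.71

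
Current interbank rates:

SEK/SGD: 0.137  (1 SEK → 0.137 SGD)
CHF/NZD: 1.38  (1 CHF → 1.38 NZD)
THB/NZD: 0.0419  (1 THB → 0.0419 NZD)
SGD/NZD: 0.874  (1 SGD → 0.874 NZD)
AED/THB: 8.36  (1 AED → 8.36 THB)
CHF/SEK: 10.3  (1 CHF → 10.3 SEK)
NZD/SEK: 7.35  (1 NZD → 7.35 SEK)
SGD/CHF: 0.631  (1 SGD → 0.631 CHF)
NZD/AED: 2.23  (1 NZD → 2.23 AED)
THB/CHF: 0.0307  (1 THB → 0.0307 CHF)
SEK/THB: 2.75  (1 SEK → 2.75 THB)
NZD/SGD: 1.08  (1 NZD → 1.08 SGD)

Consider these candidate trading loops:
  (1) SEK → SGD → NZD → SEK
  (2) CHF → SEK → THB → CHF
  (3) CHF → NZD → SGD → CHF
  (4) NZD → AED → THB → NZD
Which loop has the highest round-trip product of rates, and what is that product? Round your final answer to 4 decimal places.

0.9404

(1) 0.137 × 0.874 × 7.35 = 0.88007
(2) 10.3 × 2.75 × 0.0307 = 0.86958
(3) 1.38 × 1.08 × 0.631 = 0.94044
(4) 2.23 × 8.36 × 0.0419 = 0.78113
Highest is cycle (3) at 0.9404 (≤1, no arbitrage).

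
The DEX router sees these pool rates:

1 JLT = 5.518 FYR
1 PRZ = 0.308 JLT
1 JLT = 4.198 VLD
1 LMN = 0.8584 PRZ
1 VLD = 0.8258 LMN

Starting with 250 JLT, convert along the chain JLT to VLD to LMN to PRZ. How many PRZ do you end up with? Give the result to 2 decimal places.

743.96

250 JLT × 4.198 = 1049.5 VLD
1049.5 VLD × 0.8258 = 866.6771 LMN
866.6771 LMN × 0.8584 = 743.95562264 PRZ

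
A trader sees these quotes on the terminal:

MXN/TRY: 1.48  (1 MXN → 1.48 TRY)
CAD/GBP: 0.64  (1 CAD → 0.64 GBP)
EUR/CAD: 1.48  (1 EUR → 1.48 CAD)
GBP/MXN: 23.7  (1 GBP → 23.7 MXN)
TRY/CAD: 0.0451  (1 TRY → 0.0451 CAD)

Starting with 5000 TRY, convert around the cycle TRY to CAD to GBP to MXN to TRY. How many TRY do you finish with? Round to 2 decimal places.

5062.17

5000 TRY × 0.0451 = 225.5 CAD
225.5 CAD × 0.64 = 144.32 GBP
144.32 GBP × 23.7 = 3420.384 MXN
3420.384 MXN × 1.48 = 5062.16832 TRY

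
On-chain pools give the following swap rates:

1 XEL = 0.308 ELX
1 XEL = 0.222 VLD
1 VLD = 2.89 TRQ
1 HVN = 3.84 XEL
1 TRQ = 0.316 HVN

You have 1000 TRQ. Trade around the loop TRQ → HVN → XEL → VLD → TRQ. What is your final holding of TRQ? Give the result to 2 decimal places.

1000 TRQ × 0.316 = 316 HVN
316 HVN × 3.84 = 1213.44 XEL
1213.44 XEL × 0.222 = 269.38368 VLD
269.38368 VLD × 2.89 = 778.5188352 TRQ

778.52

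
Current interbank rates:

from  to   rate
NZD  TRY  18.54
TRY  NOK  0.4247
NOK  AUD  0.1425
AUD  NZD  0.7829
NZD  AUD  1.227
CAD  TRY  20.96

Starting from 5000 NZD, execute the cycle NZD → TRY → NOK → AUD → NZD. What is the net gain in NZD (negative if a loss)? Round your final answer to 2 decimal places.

-607.79

5000 NZD × 18.54 = 92700 TRY
92700 TRY × 0.4247 = 39369.69 NOK
39369.69 NOK × 0.1425 = 5610.180825 AUD
5610.180825 AUD × 0.7829 = 4392.2105678925 NZD
Net change: 4392.2105678925 − 5000 = -607.7894321075 NZD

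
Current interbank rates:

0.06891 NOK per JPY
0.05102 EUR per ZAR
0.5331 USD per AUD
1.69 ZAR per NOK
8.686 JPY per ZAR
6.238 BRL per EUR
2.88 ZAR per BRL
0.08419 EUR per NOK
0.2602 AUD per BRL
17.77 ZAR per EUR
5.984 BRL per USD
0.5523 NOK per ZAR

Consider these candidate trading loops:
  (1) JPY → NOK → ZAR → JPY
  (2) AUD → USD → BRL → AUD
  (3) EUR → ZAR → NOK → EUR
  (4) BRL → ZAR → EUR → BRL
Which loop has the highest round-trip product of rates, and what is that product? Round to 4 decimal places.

(1) 0.06891 × 1.69 × 8.686 = 1.01155
(2) 0.5331 × 5.984 × 0.2602 = 0.83006
(3) 17.77 × 0.5523 × 0.08419 = 0.82627
(4) 2.88 × 0.05102 × 6.238 = 0.91660
Highest is cycle (1) at 1.0116 (>1, arbitrage).

1.0116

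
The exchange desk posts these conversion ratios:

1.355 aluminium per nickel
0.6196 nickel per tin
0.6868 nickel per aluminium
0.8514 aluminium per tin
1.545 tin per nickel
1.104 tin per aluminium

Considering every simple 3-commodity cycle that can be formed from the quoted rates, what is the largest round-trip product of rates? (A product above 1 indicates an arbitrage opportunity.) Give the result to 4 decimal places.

tin→nickel→aluminium→tin: 0.6196 × 1.355 × 1.104 = 0.92687
tin→aluminium→nickel→tin: 0.8514 × 0.6868 × 1.545 = 0.90343
Maximum is tin→nickel→aluminium→tin at 0.9269; no arbitrage — every cycle loses value.

0.9269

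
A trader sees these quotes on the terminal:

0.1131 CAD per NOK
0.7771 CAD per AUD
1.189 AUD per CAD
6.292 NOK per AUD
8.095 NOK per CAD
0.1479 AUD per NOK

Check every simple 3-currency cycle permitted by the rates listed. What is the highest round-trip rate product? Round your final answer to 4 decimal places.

0.9304

AUD→CAD→NOK→AUD: 0.7771 × 8.095 × 0.1479 = 0.93038
AUD→NOK→CAD→AUD: 6.292 × 0.1131 × 1.189 = 0.84612
Maximum is AUD→CAD→NOK→AUD at 0.9304; no arbitrage — every cycle loses value.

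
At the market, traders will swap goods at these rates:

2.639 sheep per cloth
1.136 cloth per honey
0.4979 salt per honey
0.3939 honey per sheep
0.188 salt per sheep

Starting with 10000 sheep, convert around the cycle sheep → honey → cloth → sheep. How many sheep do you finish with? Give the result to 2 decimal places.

10000 sheep × 0.3939 = 3939 honey
3939 honey × 1.136 = 4474.704 cloth
4474.704 cloth × 2.639 = 11808.743856 sheep

11808.74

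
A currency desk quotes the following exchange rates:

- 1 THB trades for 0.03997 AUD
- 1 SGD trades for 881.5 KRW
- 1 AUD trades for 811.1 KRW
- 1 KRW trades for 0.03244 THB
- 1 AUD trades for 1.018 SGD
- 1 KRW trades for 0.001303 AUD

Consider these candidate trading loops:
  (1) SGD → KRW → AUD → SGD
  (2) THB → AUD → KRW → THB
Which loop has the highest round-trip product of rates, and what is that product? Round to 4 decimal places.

1.1693

(1) 881.5 × 0.001303 × 1.018 = 1.16927
(2) 0.03997 × 811.1 × 0.03244 = 1.05169
Highest is cycle (1) at 1.1693 (>1, arbitrage).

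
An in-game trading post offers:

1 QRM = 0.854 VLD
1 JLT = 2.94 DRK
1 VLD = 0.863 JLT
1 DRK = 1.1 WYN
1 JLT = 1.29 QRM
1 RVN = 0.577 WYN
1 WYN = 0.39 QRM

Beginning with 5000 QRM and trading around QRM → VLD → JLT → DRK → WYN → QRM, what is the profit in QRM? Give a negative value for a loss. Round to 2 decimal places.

5000 QRM × 0.854 = 4270 VLD
4270 VLD × 0.863 = 3685.01 JLT
3685.01 JLT × 2.94 = 10833.9294 DRK
10833.9294 DRK × 1.1 = 11917.32234 WYN
11917.32234 WYN × 0.39 = 4647.7557126 QRM
Net change: 4647.7557126 − 5000 = -352.2442874 QRM

-352.24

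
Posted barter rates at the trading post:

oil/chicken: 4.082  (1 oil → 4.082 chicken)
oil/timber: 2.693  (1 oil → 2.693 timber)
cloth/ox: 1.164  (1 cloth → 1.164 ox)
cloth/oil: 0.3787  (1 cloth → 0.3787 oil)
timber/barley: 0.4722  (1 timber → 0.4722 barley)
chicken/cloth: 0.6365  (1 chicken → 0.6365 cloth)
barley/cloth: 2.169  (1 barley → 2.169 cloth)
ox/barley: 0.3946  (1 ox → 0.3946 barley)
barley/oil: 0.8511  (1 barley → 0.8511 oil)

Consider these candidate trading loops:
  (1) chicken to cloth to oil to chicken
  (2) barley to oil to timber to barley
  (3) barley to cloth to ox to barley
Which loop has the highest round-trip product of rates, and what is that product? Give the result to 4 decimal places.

1.0823

(1) 0.6365 × 0.3787 × 4.082 = 0.98394
(2) 0.8511 × 2.693 × 0.4722 = 1.08229
(3) 2.169 × 1.164 × 0.3946 = 0.99625
Highest is cycle (2) at 1.0823 (>1, arbitrage).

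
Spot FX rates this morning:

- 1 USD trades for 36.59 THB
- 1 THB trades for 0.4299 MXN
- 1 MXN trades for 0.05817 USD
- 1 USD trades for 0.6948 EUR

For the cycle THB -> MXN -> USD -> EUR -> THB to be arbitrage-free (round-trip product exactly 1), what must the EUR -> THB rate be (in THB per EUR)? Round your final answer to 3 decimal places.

57.554

Known legs of the cycle: 0.4299 × 0.05817 × 0.6948 = 0.0173750602284
For no arbitrage the full-cycle product must be 1, so the missing rate is 1 / 0.0173750602284 ≈ 57.55376.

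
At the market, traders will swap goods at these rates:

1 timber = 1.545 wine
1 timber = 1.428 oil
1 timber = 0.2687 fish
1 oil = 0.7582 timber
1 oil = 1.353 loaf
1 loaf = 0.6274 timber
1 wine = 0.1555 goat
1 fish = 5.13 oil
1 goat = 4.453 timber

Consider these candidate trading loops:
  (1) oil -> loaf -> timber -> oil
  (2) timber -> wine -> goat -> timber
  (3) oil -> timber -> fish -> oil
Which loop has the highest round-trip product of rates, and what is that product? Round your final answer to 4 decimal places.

1.2122

(1) 1.353 × 0.6274 × 1.428 = 1.21219
(2) 1.545 × 0.1555 × 4.453 = 1.06982
(3) 0.7582 × 0.2687 × 5.13 = 1.04513
Highest is cycle (1) at 1.2122 (>1, arbitrage).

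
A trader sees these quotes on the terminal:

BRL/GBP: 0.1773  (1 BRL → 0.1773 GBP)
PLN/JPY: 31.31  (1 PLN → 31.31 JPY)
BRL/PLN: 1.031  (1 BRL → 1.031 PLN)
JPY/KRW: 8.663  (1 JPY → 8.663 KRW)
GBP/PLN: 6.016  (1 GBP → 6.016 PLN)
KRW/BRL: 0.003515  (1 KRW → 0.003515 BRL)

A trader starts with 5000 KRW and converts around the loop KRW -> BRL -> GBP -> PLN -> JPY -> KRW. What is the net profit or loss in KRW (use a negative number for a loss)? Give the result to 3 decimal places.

84.676

5000 KRW × 0.003515 = 17.575 BRL
17.575 BRL × 0.1773 = 3.1160475 GBP
3.1160475 GBP × 6.016 = 18.74614176 PLN
18.74614176 PLN × 31.31 = 586.9416985056 JPY
586.9416985056 JPY × 8.663 = 5084.6759341540128 KRW
Net change: 5084.6759341540128 − 5000 = 84.6759341540128 KRW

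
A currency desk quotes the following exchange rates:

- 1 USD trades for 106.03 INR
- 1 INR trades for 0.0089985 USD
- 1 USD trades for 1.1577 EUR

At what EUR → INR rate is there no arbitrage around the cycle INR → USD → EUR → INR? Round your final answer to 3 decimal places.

95.992

Known legs of the cycle: 0.0089985 × 1.1577 = 0.01041756345
For no arbitrage the full-cycle product must be 1, so the missing rate is 1 / 0.01041756345 ≈ 95.99174.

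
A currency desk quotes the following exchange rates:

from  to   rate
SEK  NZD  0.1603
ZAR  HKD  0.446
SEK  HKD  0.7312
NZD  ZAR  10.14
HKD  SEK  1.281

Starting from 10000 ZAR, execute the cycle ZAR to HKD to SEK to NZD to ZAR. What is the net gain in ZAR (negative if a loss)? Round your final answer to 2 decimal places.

10000 ZAR × 0.446 = 4460 HKD
4460 HKD × 1.281 = 5713.26 SEK
5713.26 SEK × 0.1603 = 915.835578 NZD
915.835578 NZD × 10.14 = 9286.57276092 ZAR
Net change: 9286.57276092 − 10000 = -713.42723908 ZAR

-713.43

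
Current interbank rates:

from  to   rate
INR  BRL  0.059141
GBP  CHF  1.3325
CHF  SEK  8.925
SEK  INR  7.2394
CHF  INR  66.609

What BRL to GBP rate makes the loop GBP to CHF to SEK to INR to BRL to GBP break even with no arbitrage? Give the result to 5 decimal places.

0.19640

Known legs of the cycle: 1.3325 × 8.925 × 7.2394 × 0.059141 = 5.0917453981792125
For no arbitrage the full-cycle product must be 1, so the missing rate is 1 / 5.0917453981792125 ≈ 0.1963963.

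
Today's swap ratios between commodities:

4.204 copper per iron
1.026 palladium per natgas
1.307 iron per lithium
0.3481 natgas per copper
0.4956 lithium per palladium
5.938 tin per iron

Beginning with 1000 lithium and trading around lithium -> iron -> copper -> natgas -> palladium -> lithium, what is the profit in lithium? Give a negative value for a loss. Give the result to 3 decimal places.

1000 lithium × 1.307 = 1307 iron
1307 iron × 4.204 = 5494.628 copper
5494.628 copper × 0.3481 = 1912.6800068 natgas
1912.6800068 natgas × 1.026 = 1962.4096869768 palladium
1962.4096869768 palladium × 0.4956 = 972.57024086570208 lithium
Net change: 972.57024086570208 − 1000 = -27.42975913429792 lithium

-27.430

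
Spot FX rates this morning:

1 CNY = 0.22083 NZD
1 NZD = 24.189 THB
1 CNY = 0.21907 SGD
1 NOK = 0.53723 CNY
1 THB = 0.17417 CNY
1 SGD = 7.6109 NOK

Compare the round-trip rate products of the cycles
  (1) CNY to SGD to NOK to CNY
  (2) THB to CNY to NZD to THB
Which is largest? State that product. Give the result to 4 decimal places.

(1) 0.21907 × 7.6109 × 0.53723 = 0.89573
(2) 0.17417 × 0.22083 × 24.189 = 0.93036
Highest is cycle (2) at 0.9304 (≤1, no arbitrage).

0.9304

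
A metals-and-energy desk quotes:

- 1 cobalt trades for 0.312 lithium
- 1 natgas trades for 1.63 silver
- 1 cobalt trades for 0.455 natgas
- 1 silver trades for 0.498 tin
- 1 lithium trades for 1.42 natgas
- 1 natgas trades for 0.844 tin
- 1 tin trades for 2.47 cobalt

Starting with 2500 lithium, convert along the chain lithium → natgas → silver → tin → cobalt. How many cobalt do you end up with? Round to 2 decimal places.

7117.74

2500 lithium × 1.42 = 3550 natgas
3550 natgas × 1.63 = 5786.5 silver
5786.5 silver × 0.498 = 2881.677 tin
2881.677 tin × 2.47 = 7117.74219 cobalt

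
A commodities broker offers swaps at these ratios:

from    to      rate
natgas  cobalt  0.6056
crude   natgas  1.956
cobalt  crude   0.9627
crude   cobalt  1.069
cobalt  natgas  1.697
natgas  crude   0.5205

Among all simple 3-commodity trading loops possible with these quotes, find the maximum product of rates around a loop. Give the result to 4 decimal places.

1.1404

crude→natgas→cobalt→crude: 1.956 × 0.6056 × 0.9627 = 1.14037
crude→cobalt→natgas→crude: 1.069 × 1.697 × 0.5205 = 0.94424
Maximum is crude→natgas→cobalt→crude at 1.1404; arbitrage exists.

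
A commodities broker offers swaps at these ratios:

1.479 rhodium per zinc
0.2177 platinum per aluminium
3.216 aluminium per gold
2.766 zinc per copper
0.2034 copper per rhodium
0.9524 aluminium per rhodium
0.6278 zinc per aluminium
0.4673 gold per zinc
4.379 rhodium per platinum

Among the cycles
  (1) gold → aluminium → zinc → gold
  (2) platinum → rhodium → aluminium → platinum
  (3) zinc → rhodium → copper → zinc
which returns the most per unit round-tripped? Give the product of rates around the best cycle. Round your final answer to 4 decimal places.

0.9435

(1) 3.216 × 0.6278 × 0.4673 = 0.94348
(2) 4.379 × 0.9524 × 0.2177 = 0.90793
(3) 1.479 × 0.2034 × 2.766 = 0.83209
Highest is cycle (1) at 0.9435 (≤1, no arbitrage).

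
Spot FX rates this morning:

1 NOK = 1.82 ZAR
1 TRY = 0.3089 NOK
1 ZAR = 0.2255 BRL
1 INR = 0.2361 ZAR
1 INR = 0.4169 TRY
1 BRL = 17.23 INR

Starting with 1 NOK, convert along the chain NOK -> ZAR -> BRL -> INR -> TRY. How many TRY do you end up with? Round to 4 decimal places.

1 NOK × 1.82 = 1.82 ZAR
1.82 ZAR × 0.2255 = 0.41041 BRL
0.41041 BRL × 17.23 = 7.0713643 INR
7.0713643 INR × 0.4169 = 2.94805177667 TRY

2.9481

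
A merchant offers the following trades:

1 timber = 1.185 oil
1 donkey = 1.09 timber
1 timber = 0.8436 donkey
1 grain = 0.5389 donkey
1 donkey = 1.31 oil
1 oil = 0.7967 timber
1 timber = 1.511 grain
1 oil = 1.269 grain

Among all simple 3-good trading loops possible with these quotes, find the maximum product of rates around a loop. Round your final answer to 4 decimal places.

0.8959

donkey→oil→grain→donkey: 1.31 × 1.269 × 0.5389 = 0.89586
donkey→timber→grain→donkey: 1.09 × 1.511 × 0.5389 = 0.88756
donkey→oil→timber→donkey: 1.31 × 0.7967 × 0.8436 = 0.88045
Maximum is donkey→oil→grain→donkey at 0.8959; no arbitrage — every cycle loses value.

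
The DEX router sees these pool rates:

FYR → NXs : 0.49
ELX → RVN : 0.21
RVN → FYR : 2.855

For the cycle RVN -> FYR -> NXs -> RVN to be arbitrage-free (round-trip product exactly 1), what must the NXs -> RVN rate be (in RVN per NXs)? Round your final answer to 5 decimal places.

0.71482

Known legs of the cycle: 2.855 × 0.49 = 1.39895
For no arbitrage the full-cycle product must be 1, so the missing rate is 1 / 1.39895 ≈ 0.7148218.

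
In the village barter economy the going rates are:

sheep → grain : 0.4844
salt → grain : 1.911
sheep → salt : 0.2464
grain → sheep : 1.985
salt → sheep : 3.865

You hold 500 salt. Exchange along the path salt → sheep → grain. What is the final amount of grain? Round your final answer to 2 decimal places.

500 salt × 3.865 = 1932.5 sheep
1932.5 sheep × 0.4844 = 936.103 grain

936.10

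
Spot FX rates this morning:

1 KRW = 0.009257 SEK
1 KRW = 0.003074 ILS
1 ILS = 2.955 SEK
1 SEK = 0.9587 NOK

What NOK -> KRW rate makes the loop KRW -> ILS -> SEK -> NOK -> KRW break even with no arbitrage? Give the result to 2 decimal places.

Known legs of the cycle: 0.003074 × 2.955 × 0.9587 = 0.008708514429
For no arbitrage the full-cycle product must be 1, so the missing rate is 1 / 0.008708514429 ≈ 114.8301.

114.83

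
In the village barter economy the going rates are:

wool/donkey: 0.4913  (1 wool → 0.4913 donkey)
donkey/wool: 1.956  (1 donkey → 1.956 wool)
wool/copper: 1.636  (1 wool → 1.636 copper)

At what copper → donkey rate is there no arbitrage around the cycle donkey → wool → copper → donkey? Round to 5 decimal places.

Known legs of the cycle: 1.956 × 1.636 = 3.200016
For no arbitrage the full-cycle product must be 1, so the missing rate is 1 / 3.200016 ≈ 0.3124984.

0.31250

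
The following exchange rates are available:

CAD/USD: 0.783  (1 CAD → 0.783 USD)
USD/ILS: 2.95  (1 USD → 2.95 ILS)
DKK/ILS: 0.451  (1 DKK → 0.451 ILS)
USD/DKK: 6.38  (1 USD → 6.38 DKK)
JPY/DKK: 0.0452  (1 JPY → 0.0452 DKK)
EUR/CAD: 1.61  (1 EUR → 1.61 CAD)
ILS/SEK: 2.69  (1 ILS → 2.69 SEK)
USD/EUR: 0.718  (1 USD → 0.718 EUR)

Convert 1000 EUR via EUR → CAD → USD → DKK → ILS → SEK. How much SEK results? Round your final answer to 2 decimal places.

1000 EUR × 1.61 = 1610 CAD
1610 CAD × 0.783 = 1260.63 USD
1260.63 USD × 6.38 = 8042.8194 DKK
8042.8194 DKK × 0.451 = 3627.3115494 ILS
3627.3115494 ILS × 2.69 = 9757.468067886 SEK

9757.47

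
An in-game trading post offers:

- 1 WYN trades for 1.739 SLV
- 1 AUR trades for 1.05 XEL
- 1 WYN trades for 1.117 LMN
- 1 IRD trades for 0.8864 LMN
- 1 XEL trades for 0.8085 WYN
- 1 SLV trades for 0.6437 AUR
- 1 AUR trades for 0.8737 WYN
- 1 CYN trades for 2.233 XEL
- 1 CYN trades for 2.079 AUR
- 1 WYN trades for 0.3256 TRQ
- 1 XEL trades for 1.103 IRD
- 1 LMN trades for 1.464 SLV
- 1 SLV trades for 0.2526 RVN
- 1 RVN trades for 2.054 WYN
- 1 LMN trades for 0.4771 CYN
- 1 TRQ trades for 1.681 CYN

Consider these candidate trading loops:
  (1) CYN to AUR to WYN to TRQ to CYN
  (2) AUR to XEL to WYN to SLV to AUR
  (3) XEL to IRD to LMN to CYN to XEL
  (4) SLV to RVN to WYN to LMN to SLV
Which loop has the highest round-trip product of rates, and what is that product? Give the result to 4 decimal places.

1.0416

(1) 2.079 × 0.8737 × 0.3256 × 1.681 = 0.99419
(2) 1.05 × 0.8085 × 1.739 × 0.6437 = 0.95028
(3) 1.103 × 0.8864 × 0.4771 × 2.233 = 1.04161
(4) 0.2526 × 2.054 × 1.117 × 1.464 = 0.84845
Highest is cycle (3) at 1.0416 (>1, arbitrage).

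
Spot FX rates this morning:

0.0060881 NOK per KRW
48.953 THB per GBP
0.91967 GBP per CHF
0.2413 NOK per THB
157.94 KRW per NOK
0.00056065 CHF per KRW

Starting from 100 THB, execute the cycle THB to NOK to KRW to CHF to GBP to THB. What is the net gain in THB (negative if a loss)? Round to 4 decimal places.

100 THB × 0.2413 = 24.13 NOK
24.13 NOK × 157.94 = 3811.0922 KRW
3811.0922 KRW × 0.00056065 = 2.13668884193 CHF
2.13668884193 CHF × 0.91967 = 1.9650486272577631 GBP
1.9650486272577631 GBP × 48.953 = 96.1950254501492770343 THB
Net change: 96.1950254501492770343 − 100 = -3.8049745498507229657 THB

-3.8050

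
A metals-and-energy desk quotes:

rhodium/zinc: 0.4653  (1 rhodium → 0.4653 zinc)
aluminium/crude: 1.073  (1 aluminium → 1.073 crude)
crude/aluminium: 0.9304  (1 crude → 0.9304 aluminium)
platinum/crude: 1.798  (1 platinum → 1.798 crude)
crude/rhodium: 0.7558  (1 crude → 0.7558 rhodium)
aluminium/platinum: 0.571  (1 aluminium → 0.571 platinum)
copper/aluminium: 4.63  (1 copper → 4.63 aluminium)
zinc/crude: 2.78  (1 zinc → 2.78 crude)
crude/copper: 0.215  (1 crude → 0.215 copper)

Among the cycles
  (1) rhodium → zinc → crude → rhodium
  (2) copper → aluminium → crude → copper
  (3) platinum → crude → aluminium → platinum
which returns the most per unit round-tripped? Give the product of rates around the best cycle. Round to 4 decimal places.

1.0681

(1) 0.4653 × 2.78 × 0.7558 = 0.97765
(2) 4.63 × 1.073 × 0.215 = 1.06812
(3) 1.798 × 0.9304 × 0.571 = 0.95520
Highest is cycle (2) at 1.0681 (>1, arbitrage).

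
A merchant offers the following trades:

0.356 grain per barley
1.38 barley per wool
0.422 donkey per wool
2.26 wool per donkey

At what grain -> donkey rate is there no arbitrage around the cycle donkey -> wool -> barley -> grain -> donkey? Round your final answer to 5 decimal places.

0.90066

Known legs of the cycle: 2.26 × 1.38 × 0.356 = 1.1102928
For no arbitrage the full-cycle product must be 1, so the missing rate is 1 / 1.1102928 ≈ 0.9006633.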